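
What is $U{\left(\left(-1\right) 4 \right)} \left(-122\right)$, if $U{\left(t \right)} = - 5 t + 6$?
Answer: $-3172$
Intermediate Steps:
$U{\left(t \right)} = 6 - 5 t$
$U{\left(\left(-1\right) 4 \right)} \left(-122\right) = \left(6 - 5 \left(\left(-1\right) 4\right)\right) \left(-122\right) = \left(6 - -20\right) \left(-122\right) = \left(6 + 20\right) \left(-122\right) = 26 \left(-122\right) = -3172$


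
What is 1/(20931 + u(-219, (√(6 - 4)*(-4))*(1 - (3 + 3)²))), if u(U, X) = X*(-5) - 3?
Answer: 654/13656287 + 175*√2/109250296 ≈ 5.0155e-5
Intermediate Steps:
u(U, X) = -3 - 5*X (u(U, X) = -5*X - 3 = -3 - 5*X)
1/(20931 + u(-219, (√(6 - 4)*(-4))*(1 - (3 + 3)²))) = 1/(20931 + (-3 - 5*√(6 - 4)*(-4)*(1 - (3 + 3)²))) = 1/(20931 + (-3 - 5*√2*(-4)*(1 - 1*6²))) = 1/(20931 + (-3 - 5*(-4*√2)*(1 - 1*36))) = 1/(20931 + (-3 - 5*(-4*√2)*(1 - 36))) = 1/(20931 + (-3 - 5*(-4*√2)*(-35))) = 1/(20931 + (-3 - 700*√2)) = 1/(20928 - 700*√2)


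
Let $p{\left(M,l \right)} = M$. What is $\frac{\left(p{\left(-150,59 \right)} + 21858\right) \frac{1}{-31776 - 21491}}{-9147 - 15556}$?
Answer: $\frac{21708}{1315854701} \approx 1.6497 \cdot 10^{-5}$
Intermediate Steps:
$\frac{\left(p{\left(-150,59 \right)} + 21858\right) \frac{1}{-31776 - 21491}}{-9147 - 15556} = \frac{\left(-150 + 21858\right) \frac{1}{-31776 - 21491}}{-9147 - 15556} = \frac{21708 \frac{1}{-53267}}{-24703} = 21708 \left(- \frac{1}{53267}\right) \left(- \frac{1}{24703}\right) = \left(- \frac{21708}{53267}\right) \left(- \frac{1}{24703}\right) = \frac{21708}{1315854701}$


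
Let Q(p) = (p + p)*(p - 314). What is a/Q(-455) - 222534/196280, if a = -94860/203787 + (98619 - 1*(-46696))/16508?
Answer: -207888247506730353/183364043290096760 ≈ -1.1337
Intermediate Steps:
Q(p) = 2*p*(-314 + p) (Q(p) = (2*p)*(-314 + p) = 2*p*(-314 + p))
a = 3116373225/373790644 (a = -94860*1/203787 + (98619 + 46696)*(1/16508) = -10540/22643 + 145315*(1/16508) = -10540/22643 + 145315/16508 = 3116373225/373790644 ≈ 8.3372)
a/Q(-455) - 222534/196280 = 3116373225/(373790644*((2*(-455)*(-314 - 455)))) - 222534/196280 = 3116373225/(373790644*((2*(-455)*(-769)))) - 222534*1/196280 = (3116373225/373790644)/699790 - 111267/98140 = (3116373225/373790644)*(1/699790) - 111267/98140 = 89039235/7473570136136 - 111267/98140 = -207888247506730353/183364043290096760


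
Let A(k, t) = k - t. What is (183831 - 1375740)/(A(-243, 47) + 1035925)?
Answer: -1191909/1035635 ≈ -1.1509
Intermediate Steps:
(183831 - 1375740)/(A(-243, 47) + 1035925) = (183831 - 1375740)/((-243 - 1*47) + 1035925) = -1191909/((-243 - 47) + 1035925) = -1191909/(-290 + 1035925) = -1191909/1035635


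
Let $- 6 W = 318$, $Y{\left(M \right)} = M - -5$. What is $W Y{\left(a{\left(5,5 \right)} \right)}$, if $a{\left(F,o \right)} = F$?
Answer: $-530$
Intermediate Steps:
$Y{\left(M \right)} = 5 + M$ ($Y{\left(M \right)} = M + 5 = 5 + M$)
$W = -53$ ($W = \left(- \frac{1}{6}\right) 318 = -53$)
$W Y{\left(a{\left(5,5 \right)} \right)} = - 53 \left(5 + 5\right) = \left(-53\right) 10 = -530$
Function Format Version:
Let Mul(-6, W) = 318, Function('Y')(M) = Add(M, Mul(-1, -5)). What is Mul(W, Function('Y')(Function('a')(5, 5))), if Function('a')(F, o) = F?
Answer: -530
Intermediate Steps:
Function('Y')(M) = Add(5, M) (Function('Y')(M) = Add(M, 5) = Add(5, M))
W = -53 (W = Mul(Rational(-1, 6), 318) = -53)
Mul(W, Function('Y')(Function('a')(5, 5))) = Mul(-53, Add(5, 5)) = Mul(-53, 10) = -530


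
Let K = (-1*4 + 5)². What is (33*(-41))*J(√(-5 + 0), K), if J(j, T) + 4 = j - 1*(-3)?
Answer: 1353 - 1353*I*√5 ≈ 1353.0 - 3025.4*I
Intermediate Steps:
K = 1 (K = (-4 + 5)² = 1² = 1)
J(j, T) = -1 + j (J(j, T) = -4 + (j - 1*(-3)) = -4 + (j + 3) = -4 + (3 + j) = -1 + j)
(33*(-41))*J(√(-5 + 0), K) = (33*(-41))*(-1 + √(-5 + 0)) = -1353*(-1 + √(-5)) = -1353*(-1 + I*√5) = 1353 - 1353*I*√5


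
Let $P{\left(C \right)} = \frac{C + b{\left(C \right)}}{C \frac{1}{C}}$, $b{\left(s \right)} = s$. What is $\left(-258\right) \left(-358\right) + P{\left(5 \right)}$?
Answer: $92374$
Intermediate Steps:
$P{\left(C \right)} = 2 C$ ($P{\left(C \right)} = \frac{C + C}{C \frac{1}{C}} = \frac{2 C}{1} = 2 C 1 = 2 C$)
$\left(-258\right) \left(-358\right) + P{\left(5 \right)} = \left(-258\right) \left(-358\right) + 2 \cdot 5 = 92364 + 10 = 92374$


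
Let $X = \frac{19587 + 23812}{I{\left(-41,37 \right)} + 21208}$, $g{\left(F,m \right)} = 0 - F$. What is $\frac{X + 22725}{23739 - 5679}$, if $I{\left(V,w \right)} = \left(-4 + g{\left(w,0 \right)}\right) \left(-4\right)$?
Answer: $\frac{485722099}{385978320} \approx 1.2584$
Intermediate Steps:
$g{\left(F,m \right)} = - F$
$I{\left(V,w \right)} = 16 + 4 w$ ($I{\left(V,w \right)} = \left(-4 - w\right) \left(-4\right) = 16 + 4 w$)
$X = \frac{43399}{21372}$ ($X = \frac{19587 + 23812}{\left(16 + 4 \cdot 37\right) + 21208} = \frac{43399}{\left(16 + 148\right) + 21208} = \frac{43399}{164 + 21208} = \frac{43399}{21372} \approx 2.0306$)
$\frac{X + 22725}{23739 - 5679} = \frac{\frac{43399}{21372} + 22725}{23739 - 5679} = \frac{485722099}{21372 \cdot 18060} = \frac{485722099}{21372} \cdot \frac{1}{18060} = \frac{485722099}{385978320}$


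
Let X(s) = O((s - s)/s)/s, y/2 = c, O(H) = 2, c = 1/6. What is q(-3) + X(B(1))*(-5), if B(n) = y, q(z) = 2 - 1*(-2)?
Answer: -26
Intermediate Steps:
c = ⅙ ≈ 0.16667
y = ⅓ (y = 2*(⅙) = ⅓ ≈ 0.33333)
q(z) = 4 (q(z) = 2 + 2 = 4)
B(n) = ⅓
X(s) = 2/s
q(-3) + X(B(1))*(-5) = 4 + (2/(⅓))*(-5) = 4 + (2*3)*(-5) = 4 + 6*(-5) = 4 - 30 = -26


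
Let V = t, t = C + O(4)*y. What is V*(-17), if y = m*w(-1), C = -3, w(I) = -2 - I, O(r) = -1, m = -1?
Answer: 68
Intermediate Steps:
y = 1 (y = -(-2 - 1*(-1)) = -(-2 + 1) = -1*(-1) = 1)
t = -4 (t = -3 - 1*1 = -3 - 1 = -4)
V = -4
V*(-17) = -4*(-17) = 68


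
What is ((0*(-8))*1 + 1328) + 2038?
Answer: 3366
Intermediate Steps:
((0*(-8))*1 + 1328) + 2038 = (0*1 + 1328) + 2038 = (0 + 1328) + 2038 = 1328 + 2038 = 3366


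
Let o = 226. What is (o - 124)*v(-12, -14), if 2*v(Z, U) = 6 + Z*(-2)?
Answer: 1530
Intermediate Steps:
v(Z, U) = 3 - Z (v(Z, U) = (6 + Z*(-2))/2 = (6 - 2*Z)/2 = 3 - Z)
(o - 124)*v(-12, -14) = (226 - 124)*(3 - 1*(-12)) = 102*(3 + 12) = 102*15 = 1530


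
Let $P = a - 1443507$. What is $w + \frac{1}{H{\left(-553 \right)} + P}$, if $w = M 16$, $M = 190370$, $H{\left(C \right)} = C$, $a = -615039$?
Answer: $\frac{6271850826079}{2059099} \approx 3.0459 \cdot 10^{6}$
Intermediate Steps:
$P = -2058546$ ($P = -615039 - 1443507 = -2058546$)
$w = 3045920$ ($w = 190370 \cdot 16 = 3045920$)
$w + \frac{1}{H{\left(-553 \right)} + P} = 3045920 + \frac{1}{-553 - 2058546} = 3045920 + \frac{1}{-2059099} = 3045920 - \frac{1}{2059099} = \frac{6271850826079}{2059099}$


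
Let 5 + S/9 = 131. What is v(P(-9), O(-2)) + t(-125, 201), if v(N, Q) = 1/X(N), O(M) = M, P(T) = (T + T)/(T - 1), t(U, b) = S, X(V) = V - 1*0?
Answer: 10211/9 ≈ 1134.6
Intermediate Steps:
S = 1134 (S = -45 + 9*131 = -45 + 1179 = 1134)
X(V) = V (X(V) = V + 0 = V)
t(U, b) = 1134
P(T) = 2*T/(-1 + T) (P(T) = (2*T)/(-1 + T) = 2*T/(-1 + T))
v(N, Q) = 1/N
v(P(-9), O(-2)) + t(-125, 201) = 1/(2*(-9)/(-1 - 9)) + 1134 = 1/(2*(-9)/(-10)) + 1134 = 1/(2*(-9)*(-⅒)) + 1134 = 1/(9/5) + 1134 = 5/9 + 1134 = 10211/9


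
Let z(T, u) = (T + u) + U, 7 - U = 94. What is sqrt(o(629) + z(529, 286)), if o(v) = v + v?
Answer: sqrt(1986) ≈ 44.565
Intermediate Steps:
U = -87 (U = 7 - 1*94 = 7 - 94 = -87)
z(T, u) = -87 + T + u (z(T, u) = (T + u) - 87 = -87 + T + u)
o(v) = 2*v
sqrt(o(629) + z(529, 286)) = sqrt(2*629 + (-87 + 529 + 286)) = sqrt(1258 + 728) = sqrt(1986)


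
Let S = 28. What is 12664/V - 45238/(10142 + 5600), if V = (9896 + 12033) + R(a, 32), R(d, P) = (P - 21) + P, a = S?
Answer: -99326581/43235403 ≈ -2.2973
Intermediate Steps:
a = 28
R(d, P) = -21 + 2*P (R(d, P) = (-21 + P) + P = -21 + 2*P)
V = 21972 (V = (9896 + 12033) + (-21 + 2*32) = 21929 + (-21 + 64) = 21929 + 43 = 21972)
12664/V - 45238/(10142 + 5600) = 12664/21972 - 45238/(10142 + 5600) = 12664*(1/21972) - 45238/15742 = 3166/5493 - 45238*1/15742 = 3166/5493 - 22619/7871 = -99326581/43235403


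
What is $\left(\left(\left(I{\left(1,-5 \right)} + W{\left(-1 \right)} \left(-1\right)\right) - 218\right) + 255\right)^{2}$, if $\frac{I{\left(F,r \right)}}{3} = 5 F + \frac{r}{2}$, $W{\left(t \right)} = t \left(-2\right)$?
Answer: $\frac{7225}{4} \approx 1806.3$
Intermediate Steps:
$W{\left(t \right)} = - 2 t$
$I{\left(F,r \right)} = 15 F + \frac{3 r}{2}$ ($I{\left(F,r \right)} = 3 \left(5 F + \frac{r}{2}\right) = 3 \left(\frac{r}{2} + 5 F\right) = 15 F + \frac{3 r}{2}$)
$\left(\left(\left(I{\left(1,-5 \right)} + W{\left(-1 \right)} \left(-1\right)\right) - 218\right) + 255\right)^{2} = \left(\left(\left(\left(15 \cdot 1 + \frac{3}{2} \left(-5\right)\right) + \left(-2\right) \left(-1\right) \left(-1\right)\right) - 218\right) + 255\right)^{2} = \left(\left(\left(\left(15 - \frac{15}{2}\right) + 2 \left(-1\right)\right) - 218\right) + 255\right)^{2} = \left(\left(\left(\frac{15}{2} - 2\right) - 218\right) + 255\right)^{2} = \left(\left(\frac{11}{2} - 218\right) + 255\right)^{2} = \left(- \frac{425}{2} + 255\right)^{2} = \left(\frac{85}{2}\right)^{2} = \frac{7225}{4}$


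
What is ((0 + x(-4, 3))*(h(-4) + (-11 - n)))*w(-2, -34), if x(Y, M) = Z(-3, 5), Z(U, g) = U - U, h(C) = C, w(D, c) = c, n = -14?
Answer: 0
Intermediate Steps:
Z(U, g) = 0
x(Y, M) = 0
((0 + x(-4, 3))*(h(-4) + (-11 - n)))*w(-2, -34) = ((0 + 0)*(-4 + (-11 - 1*(-14))))*(-34) = (0*(-4 + (-11 + 14)))*(-34) = (0*(-4 + 3))*(-34) = (0*(-1))*(-34) = 0*(-34) = 0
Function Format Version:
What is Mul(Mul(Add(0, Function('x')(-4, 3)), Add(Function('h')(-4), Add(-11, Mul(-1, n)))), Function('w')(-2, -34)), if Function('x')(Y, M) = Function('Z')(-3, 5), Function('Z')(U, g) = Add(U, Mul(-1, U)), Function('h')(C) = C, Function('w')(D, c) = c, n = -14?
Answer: 0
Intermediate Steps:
Function('Z')(U, g) = 0
Function('x')(Y, M) = 0
Mul(Mul(Add(0, Function('x')(-4, 3)), Add(Function('h')(-4), Add(-11, Mul(-1, n)))), Function('w')(-2, -34)) = Mul(Mul(Add(0, 0), Add(-4, Add(-11, Mul(-1, -14)))), -34) = Mul(Mul(0, Add(-4, Add(-11, 14))), -34) = Mul(Mul(0, Add(-4, 3)), -34) = Mul(Mul(0, -1), -34) = Mul(0, -34) = 0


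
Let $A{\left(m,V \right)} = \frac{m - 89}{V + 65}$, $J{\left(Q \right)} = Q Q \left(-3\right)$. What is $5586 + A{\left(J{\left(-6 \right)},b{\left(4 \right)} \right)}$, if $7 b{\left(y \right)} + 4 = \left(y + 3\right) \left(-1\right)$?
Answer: $\frac{2478805}{444} \approx 5582.9$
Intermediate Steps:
$b{\left(y \right)} = -1 - \frac{y}{7}$ ($b{\left(y \right)} = - \frac{4}{7} + \frac{\left(y + 3\right) \left(-1\right)}{7} = - \frac{4}{7} + \frac{\left(3 + y\right) \left(-1\right)}{7} = - \frac{4}{7} + \frac{-3 - y}{7} = - \frac{4}{7} - \left(\frac{3}{7} + \frac{y}{7}\right) = -1 - \frac{y}{7}$)
$J{\left(Q \right)} = - 3 Q^{2}$ ($J{\left(Q \right)} = Q^{2} \left(-3\right) = - 3 Q^{2}$)
$A{\left(m,V \right)} = \frac{-89 + m}{65 + V}$
$5586 + A{\left(J{\left(-6 \right)},b{\left(4 \right)} \right)} = 5586 + \frac{-89 - 3 \left(-6\right)^{2}}{65 - \frac{11}{7}} = 5586 + \frac{-89 - 108}{65 - \frac{11}{7}} = 5586 + \frac{1}{\frac{444}{7}} \left(-197\right) = 5586 + \frac{7}{444} \left(-197\right) = 5586 - \frac{1379}{444} = \frac{2478805}{444}$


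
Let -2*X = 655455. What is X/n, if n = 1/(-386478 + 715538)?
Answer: -107842011150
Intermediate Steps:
X = -655455/2 (X = -1/2*655455 = -655455/2 ≈ -3.2773e+5)
n = 1/329060 ≈ 3.0390e-6
X/n = -655455/(2*1/329060) = -655455/2*329060 = -107842011150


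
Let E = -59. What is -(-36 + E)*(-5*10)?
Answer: -4750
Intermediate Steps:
-(-36 + E)*(-5*10) = -(-36 - 59)*(-5*10) = -(-95)*(-50) = -1*4750 = -4750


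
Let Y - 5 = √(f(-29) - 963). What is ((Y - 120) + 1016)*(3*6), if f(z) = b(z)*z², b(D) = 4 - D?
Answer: 16218 + 18*√26790 ≈ 19164.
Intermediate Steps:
f(z) = z²*(4 - z) (f(z) = (4 - z)*z² = z²*(4 - z))
Y = 5 + √26790 (Y = 5 + √((-29)²*(4 - 1*(-29)) - 963) = 5 + √(841*(4 + 29) - 963) = 5 + √(841*33 - 963) = 5 + √(27753 - 963) = 5 + √26790 ≈ 168.68)
((Y - 120) + 1016)*(3*6) = (((5 + √26790) - 120) + 1016)*(3*6) = ((-115 + √26790) + 1016)*18 = (901 + √26790)*18 = 16218 + 18*√26790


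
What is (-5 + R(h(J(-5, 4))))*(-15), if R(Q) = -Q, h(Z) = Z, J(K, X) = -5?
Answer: 0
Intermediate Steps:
(-5 + R(h(J(-5, 4))))*(-15) = (-5 - 1*(-5))*(-15) = (-5 + 5)*(-15) = 0*(-15) = 0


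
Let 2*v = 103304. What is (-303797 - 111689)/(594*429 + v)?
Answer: -207743/153239 ≈ -1.3557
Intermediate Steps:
v = 51652 (v = (1/2)*103304 = 51652)
(-303797 - 111689)/(594*429 + v) = (-303797 - 111689)/(594*429 + 51652) = -415486/(254826 + 51652) = -415486/306478 = -415486*1/306478 = -207743/153239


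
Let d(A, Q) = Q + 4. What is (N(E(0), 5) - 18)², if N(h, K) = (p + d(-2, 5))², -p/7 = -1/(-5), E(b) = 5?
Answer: 988036/625 ≈ 1580.9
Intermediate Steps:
d(A, Q) = 4 + Q
p = -7/5 (p = -(-7)/(-5) = -(-7)*(-1)/5 = -7*⅕ = -7/5 ≈ -1.4000)
N(h, K) = 1444/25 (N(h, K) = (-7/5 + (4 + 5))² = (-7/5 + 9)² = (38/5)² = 1444/25)
(N(E(0), 5) - 18)² = (1444/25 - 18)² = (994/25)² = 988036/625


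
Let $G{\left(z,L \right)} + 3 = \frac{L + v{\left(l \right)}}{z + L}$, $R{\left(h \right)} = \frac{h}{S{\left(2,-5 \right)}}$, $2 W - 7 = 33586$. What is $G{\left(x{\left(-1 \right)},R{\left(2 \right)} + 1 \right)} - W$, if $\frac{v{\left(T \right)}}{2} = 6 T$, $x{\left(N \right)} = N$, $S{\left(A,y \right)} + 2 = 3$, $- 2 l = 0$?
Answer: $-16798$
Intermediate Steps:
$l = 0$ ($l = \left(- \frac{1}{2}\right) 0 = 0$)
$S{\left(A,y \right)} = 1$ ($S{\left(A,y \right)} = -2 + 3 = 1$)
$W = \frac{33593}{2}$ ($W = \frac{7}{2} + \frac{1}{2} \cdot 33586 = \frac{7}{2} + 16793 = \frac{33593}{2} \approx 16797.0$)
$v{\left(T \right)} = 12 T$ ($v{\left(T \right)} = 2 \cdot 6 T = 12 T$)
$R{\left(h \right)} = h$ ($R{\left(h \right)} = \frac{h}{1} = h 1 = h$)
$G{\left(z,L \right)} = -3 + \frac{L}{L + z}$ ($G{\left(z,L \right)} = -3 + \frac{L + 12 \cdot 0}{z + L} = -3 + \frac{L + 0}{L + z} = -3 + \frac{L}{L + z}$)
$G{\left(x{\left(-1 \right)},R{\left(2 \right)} + 1 \right)} - W = \frac{\left(-3\right) \left(-1\right) - 2 \left(2 + 1\right)}{\left(2 + 1\right) - 1} - \frac{33593}{2} = \frac{3 - 6}{3 - 1} - \frac{33593}{2} = \frac{3 - 6}{2} - \frac{33593}{2} = \frac{1}{2} \left(-3\right) - \frac{33593}{2} = - \frac{3}{2} - \frac{33593}{2} = -16798$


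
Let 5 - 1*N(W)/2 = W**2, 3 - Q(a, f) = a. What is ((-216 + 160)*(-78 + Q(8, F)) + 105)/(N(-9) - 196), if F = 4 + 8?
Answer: -4753/348 ≈ -13.658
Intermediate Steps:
F = 12
Q(a, f) = 3 - a
N(W) = 10 - 2*W**2
((-216 + 160)*(-78 + Q(8, F)) + 105)/(N(-9) - 196) = ((-216 + 160)*(-78 + (3 - 1*8)) + 105)/((10 - 2*(-9)**2) - 196) = (-56*(-78 + (3 - 8)) + 105)/((10 - 2*81) - 196) = (-56*(-78 - 5) + 105)/((10 - 162) - 196) = (-56*(-83) + 105)/(-152 - 196) = (4648 + 105)/(-348) = 4753*(-1/348) = -4753/348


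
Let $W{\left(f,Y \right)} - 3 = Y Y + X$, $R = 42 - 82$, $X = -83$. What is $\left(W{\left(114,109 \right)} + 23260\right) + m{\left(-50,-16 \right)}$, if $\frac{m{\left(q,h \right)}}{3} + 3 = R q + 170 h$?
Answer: $32892$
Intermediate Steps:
$R = -40$
$W{\left(f,Y \right)} = -80 + Y^{2}$ ($W{\left(f,Y \right)} = 3 + \left(Y Y - 83\right) = 3 + \left(Y^{2} - 83\right) = 3 + \left(-83 + Y^{2}\right) = -80 + Y^{2}$)
$m{\left(q,h \right)} = -9 - 120 q + 510 h$ ($m{\left(q,h \right)} = -9 + 3 \left(- 40 q + 170 h\right) = -9 + \left(- 120 q + 510 h\right) = -9 - 120 q + 510 h$)
$\left(W{\left(114,109 \right)} + 23260\right) + m{\left(-50,-16 \right)} = \left(\left(-80 + 109^{2}\right) + 23260\right) - 2169 = \left(\left(-80 + 11881\right) + 23260\right) - 2169 = \left(11801 + 23260\right) - 2169 = 35061 - 2169 = 32892$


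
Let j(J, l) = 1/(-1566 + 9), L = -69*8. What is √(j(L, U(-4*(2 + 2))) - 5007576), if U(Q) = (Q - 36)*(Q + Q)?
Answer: I*√1348845679109/519 ≈ 2237.8*I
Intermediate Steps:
U(Q) = 2*Q*(-36 + Q) (U(Q) = (-36 + Q)*(2*Q) = 2*Q*(-36 + Q))
L = -552
j(J, l) = -1/1557 (j(J, l) = 1/(-1557) = -1/1557)
√(j(L, U(-4*(2 + 2))) - 5007576) = √(-1/1557 - 5007576) = √(-7796795833/1557) = I*√1348845679109/519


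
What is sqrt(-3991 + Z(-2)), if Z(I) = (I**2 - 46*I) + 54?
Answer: I*sqrt(3841) ≈ 61.976*I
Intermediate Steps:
Z(I) = 54 + I**2 - 46*I
sqrt(-3991 + Z(-2)) = sqrt(-3991 + (54 + (-2)**2 - 46*(-2))) = sqrt(-3991 + (54 + 4 + 92)) = sqrt(-3991 + 150) = sqrt(-3841) = I*sqrt(3841)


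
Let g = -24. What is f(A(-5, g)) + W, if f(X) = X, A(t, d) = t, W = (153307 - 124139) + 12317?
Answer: 41480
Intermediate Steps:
W = 41485 (W = 29168 + 12317 = 41485)
f(A(-5, g)) + W = -5 + 41485 = 41480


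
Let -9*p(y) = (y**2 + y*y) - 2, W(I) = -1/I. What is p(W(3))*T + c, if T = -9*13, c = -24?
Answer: -424/9 ≈ -47.111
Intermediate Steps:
p(y) = 2/9 - 2*y**2/9 (p(y) = -((y**2 + y*y) - 2)/9 = -((y**2 + y**2) - 2)/9 = -(2*y**2 - 2)/9 = -(-2 + 2*y**2)/9 = 2/9 - 2*y**2/9)
T = -117
p(W(3))*T + c = (2/9 - 2*(-1/3)**2/9)*(-117) - 24 = (2/9 - 2/9*1/9)*(-117) - 24 = (2/9 - 2/81)*(-117) - 24 = (16/81)*(-117) - 24 = -208/9 - 24 = -424/9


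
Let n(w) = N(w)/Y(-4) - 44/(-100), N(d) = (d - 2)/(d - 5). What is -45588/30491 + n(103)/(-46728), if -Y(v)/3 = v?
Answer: -62629411702951/41888633371200 ≈ -1.4951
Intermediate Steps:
N(d) = (-2 + d)/(-5 + d)
Y(v) = -3*v
n(w) = 11/25 + (-2 + w)/(12*(-5 + w)) (n(w) = ((-2 + w)/(-5 + w))/((-3*(-4))) - 44/(-100) = ((-2 + w)/(-5 + w))/12 - 44*(-1/100) = ((-2 + w)/(-5 + w))*(1/12) + 11/25 = (-2 + w)/(12*(-5 + w)) + 11/25 = 11/25 + (-2 + w)/(12*(-5 + w)))
-45588/30491 + n(103)/(-46728) = -45588/30491 + ((-710 + 157*103)/(300*(-5 + 103)))/(-46728) = -45588*1/30491 + ((1/300)*(-710 + 16171)/98)*(-1/46728) = -45588/30491 + ((1/300)*(1/98)*15461)*(-1/46728) = -45588/30491 + (15461/29400)*(-1/46728) = -45588/30491 - 15461/1373803200 = -62629411702951/41888633371200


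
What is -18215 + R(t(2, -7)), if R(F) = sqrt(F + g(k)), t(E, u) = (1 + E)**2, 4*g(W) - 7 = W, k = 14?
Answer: -18215 + sqrt(57)/2 ≈ -18211.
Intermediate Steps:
g(W) = 7/4 + W/4
R(F) = sqrt(21/4 + F) (R(F) = sqrt(F + (7/4 + (1/4)*14)) = sqrt(F + (7/4 + 7/2)) = sqrt(F + 21/4) = sqrt(21/4 + F))
-18215 + R(t(2, -7)) = -18215 + sqrt(21 + 4*(1 + 2)**2)/2 = -18215 + sqrt(21 + 4*3**2)/2 = -18215 + sqrt(21 + 4*9)/2 = -18215 + sqrt(21 + 36)/2 = -18215 + sqrt(57)/2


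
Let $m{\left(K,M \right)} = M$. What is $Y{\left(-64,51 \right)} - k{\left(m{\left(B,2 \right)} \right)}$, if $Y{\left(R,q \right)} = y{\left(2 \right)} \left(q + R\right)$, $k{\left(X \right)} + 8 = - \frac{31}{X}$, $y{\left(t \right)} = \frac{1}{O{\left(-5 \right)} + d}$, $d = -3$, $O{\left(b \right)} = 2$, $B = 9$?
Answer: $\frac{73}{2} \approx 36.5$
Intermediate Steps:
$y{\left(t \right)} = -1$ ($y{\left(t \right)} = \frac{1}{2 - 3} = \frac{1}{-1} = -1$)
$k{\left(X \right)} = -8 - \frac{31}{X}$
$Y{\left(R,q \right)} = - R - q$ ($Y{\left(R,q \right)} = - (q + R) = - (R + q) = - R - q$)
$Y{\left(-64,51 \right)} - k{\left(m{\left(B,2 \right)} \right)} = \left(\left(-1\right) \left(-64\right) - 51\right) - \left(-8 - \frac{31}{2}\right) = \left(64 - 51\right) - \left(-8 - \frac{31}{2}\right) = 13 - \left(-8 - \frac{31}{2}\right) = 13 - - \frac{47}{2} = 13 + \frac{47}{2} = \frac{73}{2}$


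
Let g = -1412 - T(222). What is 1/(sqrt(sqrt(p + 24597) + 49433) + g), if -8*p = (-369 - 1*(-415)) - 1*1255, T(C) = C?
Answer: -1/(1634 - sqrt(49433 + sqrt(395970)/4)) ≈ -0.00070856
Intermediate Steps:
p = 1209/8 (p = -((-369 - 1*(-415)) - 1*1255)/8 = -((-369 + 415) - 1255)/8 = -(46 - 1255)/8 = -1/8*(-1209) = 1209/8 ≈ 151.13)
g = -1634 (g = -1412 - 1*222 = -1412 - 222 = -1634)
1/(sqrt(sqrt(p + 24597) + 49433) + g) = 1/(sqrt(sqrt(1209/8 + 24597) + 49433) - 1634) = 1/(sqrt(sqrt(197985/8) + 49433) - 1634) = 1/(sqrt(sqrt(395970)/4 + 49433) - 1634) = 1/(sqrt(49433 + sqrt(395970)/4) - 1634) = 1/(-1634 + sqrt(49433 + sqrt(395970)/4))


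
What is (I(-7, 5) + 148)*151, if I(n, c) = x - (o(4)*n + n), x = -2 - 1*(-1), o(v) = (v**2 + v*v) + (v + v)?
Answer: 65534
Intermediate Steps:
o(v) = 2*v + 2*v**2 (o(v) = (v**2 + v**2) + 2*v = 2*v**2 + 2*v = 2*v + 2*v**2)
x = -1 (x = -2 + 1 = -1)
I(n, c) = -1 - 41*n (I(n, c) = -1 - ((2*4*(1 + 4))*n + n) = -1 - ((2*4*5)*n + n) = -1 - (40*n + n) = -1 - 41*n)
(I(-7, 5) + 148)*151 = ((-1 - 41*(-7)) + 148)*151 = ((-1 + 287) + 148)*151 = (286 + 148)*151 = 434*151 = 65534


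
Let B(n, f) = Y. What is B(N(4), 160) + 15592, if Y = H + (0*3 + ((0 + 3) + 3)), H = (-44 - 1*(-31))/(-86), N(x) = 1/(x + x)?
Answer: 1341441/86 ≈ 15598.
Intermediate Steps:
N(x) = 1/(2*x)
H = 13/86 (H = (-44 + 31)*(-1/86) = -13*(-1/86) = 13/86 ≈ 0.15116)
Y = 529/86 (Y = 13/86 + (0*3 + ((0 + 3) + 3)) = 13/86 + (0 + (3 + 3)) = 13/86 + (0 + 6) = 13/86 + 6 = 529/86 ≈ 6.1512)
B(n, f) = 529/86
B(N(4), 160) + 15592 = 529/86 + 15592 = 1341441/86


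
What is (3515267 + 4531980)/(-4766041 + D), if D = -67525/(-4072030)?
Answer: -6553726240282/3881492373141 ≈ -1.6885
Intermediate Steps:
D = 13505/814406 (D = -67525*(-1/4072030) = 13505/814406 ≈ 0.016583)
(3515267 + 4531980)/(-4766041 + D) = (3515267 + 4531980)/(-4766041 + 13505/814406) = 8047247/(-3881492373141/814406) = 8047247*(-814406/3881492373141) = -6553726240282/3881492373141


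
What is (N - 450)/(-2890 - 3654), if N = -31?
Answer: 481/6544 ≈ 0.073502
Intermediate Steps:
(N - 450)/(-2890 - 3654) = (-31 - 450)/(-2890 - 3654) = -481/(-6544) = -481*(-1/6544) = 481/6544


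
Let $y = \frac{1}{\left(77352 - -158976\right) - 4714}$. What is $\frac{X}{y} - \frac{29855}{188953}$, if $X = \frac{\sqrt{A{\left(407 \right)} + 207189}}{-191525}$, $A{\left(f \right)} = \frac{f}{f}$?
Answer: $- \frac{29855}{188953} - \frac{231614 \sqrt{207190}}{191525} \approx -550.62$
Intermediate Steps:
$A{\left(f \right)} = 1$
$y = \frac{1}{231614}$ ($y = \frac{1}{\left(77352 + 158976\right) - 4714} = \frac{1}{236328 - 4714} = \frac{1}{231614} \approx 4.3175 \cdot 10^{-6}$)
$X = - \frac{\sqrt{207190}}{191525}$ ($X = \frac{\sqrt{1 + 207189}}{-191525} = \sqrt{207190} \left(- \frac{1}{191525}\right) = - \frac{\sqrt{207190}}{191525} \approx -0.0023766$)
$\frac{X}{y} - \frac{29855}{188953} = - \frac{\sqrt{207190}}{191525} \frac{1}{\frac{1}{231614}} - \frac{29855}{188953} = - \frac{\sqrt{207190}}{191525} \cdot 231614 - \frac{29855}{188953} = - \frac{231614 \sqrt{207190}}{191525} - \frac{29855}{188953} = - \frac{29855}{188953} - \frac{231614 \sqrt{207190}}{191525}$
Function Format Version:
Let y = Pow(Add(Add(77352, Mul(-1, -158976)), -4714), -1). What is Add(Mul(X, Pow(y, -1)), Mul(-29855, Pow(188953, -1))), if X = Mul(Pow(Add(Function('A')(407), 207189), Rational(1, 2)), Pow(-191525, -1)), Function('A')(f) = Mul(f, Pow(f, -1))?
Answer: Add(Rational(-29855, 188953), Mul(Rational(-231614, 191525), Pow(207190, Rational(1, 2)))) ≈ -550.62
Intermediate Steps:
Function('A')(f) = 1
y = Rational(1, 231614) (y = Pow(Add(Add(77352, 158976), -4714), -1) = Pow(Add(236328, -4714), -1) = Pow(231614, -1) = Rational(1, 231614) ≈ 4.3175e-6)
X = Mul(Rational(-1, 191525), Pow(207190, Rational(1, 2))) (X = Mul(Pow(Add(1, 207189), Rational(1, 2)), Pow(-191525, -1)) = Mul(Pow(207190, Rational(1, 2)), Rational(-1, 191525)) = Mul(Rational(-1, 191525), Pow(207190, Rational(1, 2))) ≈ -0.0023766)
Add(Mul(X, Pow(y, -1)), Mul(-29855, Pow(188953, -1))) = Add(Mul(Mul(Rational(-1, 191525), Pow(207190, Rational(1, 2))), Pow(Rational(1, 231614), -1)), Mul(-29855, Pow(188953, -1))) = Add(Mul(Mul(Rational(-1, 191525), Pow(207190, Rational(1, 2))), 231614), Mul(-29855, Rational(1, 188953))) = Add(Mul(Rational(-231614, 191525), Pow(207190, Rational(1, 2))), Rational(-29855, 188953)) = Add(Rational(-29855, 188953), Mul(Rational(-231614, 191525), Pow(207190, Rational(1, 2))))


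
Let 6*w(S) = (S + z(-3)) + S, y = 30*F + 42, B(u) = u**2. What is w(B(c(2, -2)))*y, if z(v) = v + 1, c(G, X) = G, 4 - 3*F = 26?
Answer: -178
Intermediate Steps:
F = -22/3 (F = 4/3 - 1/3*26 = 4/3 - 26/3 = -22/3 ≈ -7.3333)
z(v) = 1 + v
y = -178 (y = 30*(-22/3) + 42 = -220 + 42 = -178)
w(S) = -1/3 + S/3 (w(S) = ((S + (1 - 3)) + S)/6 = ((S - 2) + S)/6 = ((-2 + S) + S)/6 = (-2 + 2*S)/6 = -1/3 + S/3)
w(B(c(2, -2)))*y = (-1/3 + (1/3)*2**2)*(-178) = (-1/3 + (1/3)*4)*(-178) = (-1/3 + 4/3)*(-178) = 1*(-178) = -178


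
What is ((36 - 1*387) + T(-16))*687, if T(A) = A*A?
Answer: -65265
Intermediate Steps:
T(A) = A**2
((36 - 1*387) + T(-16))*687 = ((36 - 1*387) + (-16)**2)*687 = ((36 - 387) + 256)*687 = (-351 + 256)*687 = -95*687 = -65265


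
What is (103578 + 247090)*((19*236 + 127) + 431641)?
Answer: 152979616336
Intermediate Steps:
(103578 + 247090)*((19*236 + 127) + 431641) = 350668*((4484 + 127) + 431641) = 350668*(4611 + 431641) = 350668*436252 = 152979616336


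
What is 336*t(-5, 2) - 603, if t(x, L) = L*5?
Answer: 2757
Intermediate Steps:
t(x, L) = 5*L
336*t(-5, 2) - 603 = 336*(5*2) - 603 = 336*10 - 603 = 3360 - 603 = 2757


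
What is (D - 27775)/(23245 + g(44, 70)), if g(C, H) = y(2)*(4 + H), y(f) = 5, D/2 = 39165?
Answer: 10111/4723 ≈ 2.1408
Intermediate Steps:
D = 78330 (D = 2*39165 = 78330)
g(C, H) = 20 + 5*H (g(C, H) = 5*(4 + H) = 20 + 5*H)
(D - 27775)/(23245 + g(44, 70)) = (78330 - 27775)/(23245 + (20 + 5*70)) = 50555/(23245 + (20 + 350)) = 50555/(23245 + 370) = 50555/23615 = 50555*(1/23615) = 10111/4723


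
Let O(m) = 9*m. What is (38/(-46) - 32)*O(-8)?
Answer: 54360/23 ≈ 2363.5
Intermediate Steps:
(38/(-46) - 32)*O(-8) = (38/(-46) - 32)*(9*(-8)) = (38*(-1/46) - 32)*(-72) = (-19/23 - 32)*(-72) = -755/23*(-72) = 54360/23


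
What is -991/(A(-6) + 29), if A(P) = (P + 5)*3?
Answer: -991/26 ≈ -38.115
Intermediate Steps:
A(P) = 15 + 3*P (A(P) = (5 + P)*3 = 15 + 3*P)
-991/(A(-6) + 29) = -991/((15 + 3*(-6)) + 29) = -991/((15 - 18) + 29) = -991/(-3 + 29) = -991/26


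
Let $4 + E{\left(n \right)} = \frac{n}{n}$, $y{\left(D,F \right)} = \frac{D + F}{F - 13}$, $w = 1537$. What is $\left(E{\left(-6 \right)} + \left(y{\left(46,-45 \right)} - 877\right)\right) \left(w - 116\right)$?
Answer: $- \frac{2501009}{2} \approx -1.2505 \cdot 10^{6}$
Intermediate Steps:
$y{\left(D,F \right)} = \frac{D + F}{-13 + F}$
$E{\left(n \right)} = -3$ ($E{\left(n \right)} = -4 + \frac{n}{n} = -4 + 1 = -3$)
$\left(E{\left(-6 \right)} + \left(y{\left(46,-45 \right)} - 877\right)\right) \left(w - 116\right) = \left(-3 - \left(877 - \frac{46 - 45}{-13 - 45}\right)\right) \left(1537 - 116\right) = \left(-3 - \left(877 - \frac{1}{-58} \cdot 1\right)\right) 1421 = \left(-3 - \frac{50867}{58}\right) 1421 = \left(- \frac{51041}{58}\right) 1421 = - \frac{2501009}{2}$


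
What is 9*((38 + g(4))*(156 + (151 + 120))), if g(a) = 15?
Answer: 203679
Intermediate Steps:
9*((38 + g(4))*(156 + (151 + 120))) = 9*((38 + 15)*(156 + (151 + 120))) = 9*(53*(156 + 271)) = 9*(53*427) = 9*22631 = 203679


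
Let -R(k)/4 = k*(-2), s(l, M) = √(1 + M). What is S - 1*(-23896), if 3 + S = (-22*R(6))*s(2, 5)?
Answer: 23893 - 1056*√6 ≈ 21306.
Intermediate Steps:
R(k) = 8*k (R(k) = -4*k*(-2) = -(-8)*k = 8*k)
S = -3 - 1056*√6 (S = -3 + (-176*6)*√(1 + 5) = -3 + (-22*48)*√6 = -3 - 1056*√6 ≈ -2589.7)
S - 1*(-23896) = (-3 - 1056*√6) - 1*(-23896) = (-3 - 1056*√6) + 23896 = 23893 - 1056*√6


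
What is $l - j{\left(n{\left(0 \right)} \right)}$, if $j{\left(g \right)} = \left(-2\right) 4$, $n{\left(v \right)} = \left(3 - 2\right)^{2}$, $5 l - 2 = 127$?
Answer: $\frac{169}{5} \approx 33.8$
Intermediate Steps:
$l = \frac{129}{5}$ ($l = \frac{2}{5} + \frac{1}{5} \cdot 127 = \frac{2}{5} + \frac{127}{5} = \frac{129}{5} \approx 25.8$)
$n{\left(v \right)} = 1$ ($n{\left(v \right)} = 1^{2} = 1$)
$j{\left(g \right)} = -8$
$l - j{\left(n{\left(0 \right)} \right)} = \frac{129}{5} - -8 = \frac{129}{5} + 8 = \frac{169}{5}$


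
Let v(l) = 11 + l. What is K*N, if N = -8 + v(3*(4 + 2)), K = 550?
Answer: 11550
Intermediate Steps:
N = 21 (N = -8 + (11 + 3*(4 + 2)) = -8 + (11 + 3*6) = -8 + (11 + 18) = -8 + 29 = 21)
K*N = 550*21 = 11550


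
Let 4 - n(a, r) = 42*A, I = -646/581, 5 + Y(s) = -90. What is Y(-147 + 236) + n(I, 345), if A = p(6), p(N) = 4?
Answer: -259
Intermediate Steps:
Y(s) = -95 (Y(s) = -5 - 90 = -95)
I = -646/581 (I = -646*1/581 = -646/581 ≈ -1.1119)
A = 4
n(a, r) = -164 (n(a, r) = 4 - 42*4 = 4 - 1*168 = 4 - 168 = -164)
Y(-147 + 236) + n(I, 345) = -95 - 164 = -259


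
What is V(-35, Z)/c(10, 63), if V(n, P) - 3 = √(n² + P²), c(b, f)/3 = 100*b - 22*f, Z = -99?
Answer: -1/386 - √11026/1158 ≈ -0.093268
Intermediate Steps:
c(b, f) = -66*f + 300*b (c(b, f) = 3*(100*b - 22*f) = 3*(-22*f + 100*b) = -66*f + 300*b)
V(n, P) = 3 + √(P² + n²) (V(n, P) = 3 + √(n² + P²) = 3 + √(P² + n²))
V(-35, Z)/c(10, 63) = (3 + √((-99)² + (-35)²))/(-66*63 + 300*10) = (3 + √(9801 + 1225))/(-4158 + 3000) = (3 + √11026)/(-1158) = (3 + √11026)*(-1/1158) = -1/386 - √11026/1158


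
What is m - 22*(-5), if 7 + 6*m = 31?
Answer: 114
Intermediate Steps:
m = 4 (m = -7/6 + (1/6)*31 = -7/6 + 31/6 = 4)
m - 22*(-5) = 4 - 22*(-5) = 4 + 110 = 114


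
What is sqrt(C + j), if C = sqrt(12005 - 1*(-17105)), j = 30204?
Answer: sqrt(30204 + sqrt(29110)) ≈ 174.28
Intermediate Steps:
C = sqrt(29110) (C = sqrt(12005 + 17105) = sqrt(29110) ≈ 170.62)
sqrt(C + j) = sqrt(sqrt(29110) + 30204) = sqrt(30204 + sqrt(29110))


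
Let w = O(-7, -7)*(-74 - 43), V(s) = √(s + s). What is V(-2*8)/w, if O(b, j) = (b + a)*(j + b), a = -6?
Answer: -2*I*√2/10647 ≈ -0.00026565*I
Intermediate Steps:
O(b, j) = (-6 + b)*(b + j) (O(b, j) = (b - 6)*(j + b) = (-6 + b)*(b + j))
V(s) = √2*√s (V(s) = √(2*s) = √2*√s)
w = -21294 (w = ((-7)² - 6*(-7) - 6*(-7) - 7*(-7))*(-74 - 43) = (49 + 42 + 42 + 49)*(-117) = 182*(-117) = -21294)
V(-2*8)/w = (√2*√(-2*8))/(-21294) = (√2*√(-16))*(-1/21294) = (√2*(4*I))*(-1/21294) = (4*I*√2)*(-1/21294) = -2*I*√2/10647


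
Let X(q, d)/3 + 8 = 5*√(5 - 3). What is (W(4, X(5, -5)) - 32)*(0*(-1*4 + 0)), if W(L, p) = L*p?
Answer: 0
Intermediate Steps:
X(q, d) = -24 + 15*√2 (X(q, d) = -24 + 3*(5*√(5 - 3)) = -24 + 3*(5*√2) = -24 + 15*√2)
(W(4, X(5, -5)) - 32)*(0*(-1*4 + 0)) = (4*(-24 + 15*√2) - 32)*(0*(-1*4 + 0)) = ((-96 + 60*√2) - 32)*(0*(-4 + 0)) = (-128 + 60*√2)*(0*(-4)) = (-128 + 60*√2)*0 = 0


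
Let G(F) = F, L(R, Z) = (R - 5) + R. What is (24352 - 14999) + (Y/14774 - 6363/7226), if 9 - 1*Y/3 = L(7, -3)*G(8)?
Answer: 249600534374/26689231 ≈ 9352.1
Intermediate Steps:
L(R, Z) = -5 + 2*R (L(R, Z) = (-5 + R) + R = -5 + 2*R)
Y = -189 (Y = 27 - 3*(-5 + 2*7)*8 = 27 - 3*(-5 + 14)*8 = 27 - 27*8 = 27 - 3*72 = 27 - 216 = -189)
(24352 - 14999) + (Y/14774 - 6363/7226) = (24352 - 14999) + (-189/14774 - 6363/7226) = 9353 + (-189*1/14774 - 6363*1/7226) = 9353 + (-189/14774 - 6363/7226) = 9353 - 23843169/26689231 = 249600534374/26689231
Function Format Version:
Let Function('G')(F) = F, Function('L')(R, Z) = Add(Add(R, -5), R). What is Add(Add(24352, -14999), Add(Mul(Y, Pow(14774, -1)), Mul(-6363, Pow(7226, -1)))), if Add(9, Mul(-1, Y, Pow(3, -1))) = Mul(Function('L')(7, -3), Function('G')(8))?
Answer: Rational(249600534374, 26689231) ≈ 9352.1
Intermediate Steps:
Function('L')(R, Z) = Add(-5, Mul(2, R)) (Function('L')(R, Z) = Add(Add(-5, R), R) = Add(-5, Mul(2, R)))
Y = -189 (Y = Add(27, Mul(-3, Mul(Add(-5, Mul(2, 7)), 8))) = Add(27, Mul(-3, Mul(Add(-5, 14), 8))) = Add(27, Mul(-3, Mul(9, 8))) = Add(27, Mul(-3, 72)) = Add(27, -216) = -189)
Add(Add(24352, -14999), Add(Mul(Y, Pow(14774, -1)), Mul(-6363, Pow(7226, -1)))) = Add(Add(24352, -14999), Add(Mul(-189, Pow(14774, -1)), Mul(-6363, Pow(7226, -1)))) = Add(9353, Add(Mul(-189, Rational(1, 14774)), Mul(-6363, Rational(1, 7226)))) = Add(9353, Add(Rational(-189, 14774), Rational(-6363, 7226))) = Add(9353, Rational(-23843169, 26689231)) = Rational(249600534374, 26689231)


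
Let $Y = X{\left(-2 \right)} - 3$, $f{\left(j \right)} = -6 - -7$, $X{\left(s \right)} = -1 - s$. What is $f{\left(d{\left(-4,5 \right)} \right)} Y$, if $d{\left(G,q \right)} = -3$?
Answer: $-2$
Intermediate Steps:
$f{\left(j \right)} = 1$ ($f{\left(j \right)} = -6 + 7 = 1$)
$Y = -2$ ($Y = \left(-1 - -2\right) - 3 = \left(-1 + 2\right) - 3 = 1 - 3 = -2$)
$f{\left(d{\left(-4,5 \right)} \right)} Y = 1 \left(-2\right) = -2$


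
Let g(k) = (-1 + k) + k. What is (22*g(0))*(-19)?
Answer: 418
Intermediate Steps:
g(k) = -1 + 2*k
(22*g(0))*(-19) = (22*(-1 + 2*0))*(-19) = (22*(-1 + 0))*(-19) = (22*(-1))*(-19) = -22*(-19) = 418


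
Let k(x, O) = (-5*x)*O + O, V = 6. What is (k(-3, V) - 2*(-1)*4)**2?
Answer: 10816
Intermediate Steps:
k(x, O) = O - 5*O*x (k(x, O) = -5*O*x + O = O - 5*O*x)
(k(-3, V) - 2*(-1)*4)**2 = (6*(1 - 5*(-3)) - 2*(-1)*4)**2 = (6*(1 + 15) + 2*4)**2 = (6*16 + 8)**2 = (96 + 8)**2 = 104**2 = 10816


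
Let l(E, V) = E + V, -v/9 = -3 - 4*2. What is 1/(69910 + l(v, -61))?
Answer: 1/69948 ≈ 1.4296e-5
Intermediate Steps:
v = 99 (v = -9*(-3 - 4*2) = -9*(-3 - 8) = -9*(-11) = 99)
1/(69910 + l(v, -61)) = 1/(69910 + (99 - 61)) = 1/(69910 + 38) = 1/69948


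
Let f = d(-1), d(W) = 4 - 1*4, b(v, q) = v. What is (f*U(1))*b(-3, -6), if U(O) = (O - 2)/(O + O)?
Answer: 0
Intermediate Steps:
d(W) = 0 (d(W) = 4 - 4 = 0)
U(O) = (-2 + O)/(2*O) (U(O) = (-2 + O)/((2*O)) = (-2 + O)*(1/(2*O)) = (-2 + O)/(2*O))
f = 0
(f*U(1))*b(-3, -6) = (0*((½)*(-2 + 1)/1))*(-3) = (0*((½)*1*(-1)))*(-3) = (0*(-½))*(-3) = 0*(-3) = 0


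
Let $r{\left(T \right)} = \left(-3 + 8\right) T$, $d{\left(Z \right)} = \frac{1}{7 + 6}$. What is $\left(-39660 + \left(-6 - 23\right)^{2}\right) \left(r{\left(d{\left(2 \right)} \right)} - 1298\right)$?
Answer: $\frac{654837711}{13} \approx 5.0372 \cdot 10^{7}$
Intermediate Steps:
$d{\left(Z \right)} = \frac{1}{13}$
$r{\left(T \right)} = 5 T$
$\left(-39660 + \left(-6 - 23\right)^{2}\right) \left(r{\left(d{\left(2 \right)} \right)} - 1298\right) = \left(-39660 + \left(-6 - 23\right)^{2}\right) \left(5 \cdot \frac{1}{13} - 1298\right) = \left(-39660 + \left(-29\right)^{2}\right) \left(\frac{5}{13} - 1298\right) = \left(-39660 + 841\right) \left(- \frac{16869}{13}\right) = \left(-38819\right) \left(- \frac{16869}{13}\right) = \frac{654837711}{13}$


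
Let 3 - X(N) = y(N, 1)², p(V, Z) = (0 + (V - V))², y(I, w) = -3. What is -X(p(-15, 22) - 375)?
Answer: 6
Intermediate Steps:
p(V, Z) = 0 (p(V, Z) = (0 + 0)² = 0² = 0)
X(N) = -6 (X(N) = 3 - 1*(-3)² = 3 - 1*9 = 3 - 9 = -6)
-X(p(-15, 22) - 375) = -1*(-6) = 6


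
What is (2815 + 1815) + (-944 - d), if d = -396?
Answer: 4082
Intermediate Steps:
(2815 + 1815) + (-944 - d) = (2815 + 1815) + (-944 - 1*(-396)) = 4630 + (-944 + 396) = 4630 - 548 = 4082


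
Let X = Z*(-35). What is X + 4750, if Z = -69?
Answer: 7165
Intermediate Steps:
X = 2415 (X = -69*(-35) = 2415)
X + 4750 = 2415 + 4750 = 7165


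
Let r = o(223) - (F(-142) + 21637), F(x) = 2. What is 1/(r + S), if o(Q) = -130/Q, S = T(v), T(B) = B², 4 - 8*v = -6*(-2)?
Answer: -223/4825404 ≈ -4.6214e-5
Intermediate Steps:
v = -1 (v = ½ - (-3)*(-2)/4 = ½ - ⅛*12 = ½ - 3/2 = -1)
S = 1 (S = (-1)² = 1)
r = -4825627/223 (r = -130/223 - (2 + 21637) = -130*1/223 - 1*21639 = -130/223 - 21639 = -4825627/223 ≈ -21640.)
1/(r + S) = 1/(-4825627/223 + 1) = 1/(-4825404/223) = -223/4825404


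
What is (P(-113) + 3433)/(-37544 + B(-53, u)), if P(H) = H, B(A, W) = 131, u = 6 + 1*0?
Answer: -3320/37413 ≈ -0.088739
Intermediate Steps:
u = 6 (u = 6 + 0 = 6)
(P(-113) + 3433)/(-37544 + B(-53, u)) = (-113 + 3433)/(-37544 + 131) = 3320/(-37413) = 3320*(-1/37413) = -3320/37413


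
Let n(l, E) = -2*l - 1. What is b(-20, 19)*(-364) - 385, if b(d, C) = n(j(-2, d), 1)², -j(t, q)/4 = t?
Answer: -105581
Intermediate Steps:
j(t, q) = -4*t
n(l, E) = -1 - 2*l
b(d, C) = 289 (b(d, C) = (-1 - (-8)*(-2))² = (-1 - 2*8)² = (-1 - 16)² = (-17)² = 289)
b(-20, 19)*(-364) - 385 = 289*(-364) - 385 = -105196 - 385 = -105581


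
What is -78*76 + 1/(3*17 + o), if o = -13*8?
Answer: -314185/53 ≈ -5928.0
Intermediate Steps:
o = -104
-78*76 + 1/(3*17 + o) = -78*76 + 1/(3*17 - 104) = -5928 + 1/(51 - 104) = -5928 + 1/(-53) = -5928 - 1/53 = -314185/53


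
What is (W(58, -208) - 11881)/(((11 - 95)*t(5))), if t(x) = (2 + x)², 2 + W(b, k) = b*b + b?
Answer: 8461/4116 ≈ 2.0556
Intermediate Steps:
W(b, k) = -2 + b + b² (W(b, k) = -2 + (b*b + b) = -2 + (b² + b) = -2 + (b + b²) = -2 + b + b²)
(W(58, -208) - 11881)/(((11 - 95)*t(5))) = ((-2 + 58 + 58²) - 11881)/(((11 - 95)*(2 + 5)²)) = ((-2 + 58 + 3364) - 11881)/((-84*7²)) = (3420 - 11881)/((-84*49)) = -8461/(-4116) = -8461*(-1/4116) = 8461/4116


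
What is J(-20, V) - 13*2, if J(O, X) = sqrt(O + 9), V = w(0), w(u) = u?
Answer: -26 + I*sqrt(11) ≈ -26.0 + 3.3166*I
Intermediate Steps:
V = 0
J(O, X) = sqrt(9 + O)
J(-20, V) - 13*2 = sqrt(9 - 20) - 13*2 = sqrt(-11) - 1*26 = I*sqrt(11) - 26 = -26 + I*sqrt(11)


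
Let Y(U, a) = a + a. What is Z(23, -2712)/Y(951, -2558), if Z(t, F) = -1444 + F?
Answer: 1039/1279 ≈ 0.81235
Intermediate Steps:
Y(U, a) = 2*a
Z(23, -2712)/Y(951, -2558) = (-1444 - 2712)/((2*(-2558))) = -4156/(-5116) = -4156*(-1/5116) = 1039/1279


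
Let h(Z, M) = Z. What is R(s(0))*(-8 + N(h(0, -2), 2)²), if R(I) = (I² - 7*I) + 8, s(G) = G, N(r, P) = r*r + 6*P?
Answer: 1088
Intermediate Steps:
N(r, P) = r² + 6*P
R(I) = 8 + I² - 7*I
R(s(0))*(-8 + N(h(0, -2), 2)²) = (8 + 0² - 7*0)*(-8 + (0² + 6*2)²) = (8 + 0 + 0)*(-8 + (0 + 12)²) = 8*(-8 + 12²) = 8*(-8 + 144) = 8*136 = 1088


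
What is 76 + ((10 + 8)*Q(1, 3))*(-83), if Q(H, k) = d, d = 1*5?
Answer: -7394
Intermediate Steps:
d = 5
Q(H, k) = 5
76 + ((10 + 8)*Q(1, 3))*(-83) = 76 + ((10 + 8)*5)*(-83) = 76 + (18*5)*(-83) = 76 + 90*(-83) = 76 - 7470 = -7394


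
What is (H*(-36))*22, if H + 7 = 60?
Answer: -41976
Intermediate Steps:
H = 53 (H = -7 + 60 = 53)
(H*(-36))*22 = (53*(-36))*22 = -1908*22 = -41976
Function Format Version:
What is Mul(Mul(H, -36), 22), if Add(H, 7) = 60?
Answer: -41976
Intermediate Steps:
H = 53 (H = Add(-7, 60) = 53)
Mul(Mul(H, -36), 22) = Mul(Mul(53, -36), 22) = Mul(-1908, 22) = -41976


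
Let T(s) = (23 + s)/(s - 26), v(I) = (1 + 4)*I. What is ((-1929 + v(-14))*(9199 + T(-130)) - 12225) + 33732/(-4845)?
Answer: -4636301681699/251940 ≈ -1.8402e+7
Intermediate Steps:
v(I) = 5*I
T(s) = (23 + s)/(-26 + s)
((-1929 + v(-14))*(9199 + T(-130)) - 12225) + 33732/(-4845) = ((-1929 + 5*(-14))*(9199 + (23 - 130)/(-26 - 130)) - 12225) + 33732/(-4845) = ((-1929 - 70)*(9199 - 107/(-156)) - 12225) + 33732*(-1/4845) = (-1999*(9199 - 1/156*(-107)) - 12225) - 11244/1615 = (-1999*(9199 + 107/156) - 12225) - 11244/1615 = (-1999*1435151/156 - 12225) - 11244/1615 = (-2868866849/156 - 12225) - 11244/1615 = -2870773949/156 - 11244/1615 = -4636301681699/251940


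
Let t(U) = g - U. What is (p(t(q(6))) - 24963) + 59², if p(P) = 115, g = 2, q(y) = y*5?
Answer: -21367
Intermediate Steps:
q(y) = 5*y
t(U) = 2 - U
(p(t(q(6))) - 24963) + 59² = (115 - 24963) + 59² = -24848 + 3481 = -21367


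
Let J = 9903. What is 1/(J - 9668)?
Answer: 1/235 ≈ 0.0042553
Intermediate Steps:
1/(J - 9668) = 1/(9903 - 9668) = 1/235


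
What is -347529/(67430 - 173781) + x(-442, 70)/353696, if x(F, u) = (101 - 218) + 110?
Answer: 2508548423/767671904 ≈ 3.2677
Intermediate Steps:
x(F, u) = -7 (x(F, u) = -117 + 110 = -7)
-347529/(67430 - 173781) + x(-442, 70)/353696 = -347529/(67430 - 173781) - 7/353696 = -347529/(-106351) - 7*1/353696 = -347529*(-1/106351) - 1/50528 = 49647/15193 - 1/50528 = 2508548423/767671904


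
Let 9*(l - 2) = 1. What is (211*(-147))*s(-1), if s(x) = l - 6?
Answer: 361865/3 ≈ 1.2062e+5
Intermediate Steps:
l = 19/9 (l = 2 + (⅑)*1 = 2 + ⅑ = 19/9 ≈ 2.1111)
s(x) = -35/9 (s(x) = 19/9 - 6 = -35/9)
(211*(-147))*s(-1) = (211*(-147))*(-35/9) = -31017*(-35/9) = 361865/3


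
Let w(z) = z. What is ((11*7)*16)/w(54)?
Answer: 616/27 ≈ 22.815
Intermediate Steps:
((11*7)*16)/w(54) = ((11*7)*16)/54 = (77*16)*(1/54) = 1232*(1/54) = 616/27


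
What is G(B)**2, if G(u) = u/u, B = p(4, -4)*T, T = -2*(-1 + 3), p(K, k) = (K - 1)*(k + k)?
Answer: 1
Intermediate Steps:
p(K, k) = 2*k*(-1 + K) (p(K, k) = (-1 + K)*(2*k) = 2*k*(-1 + K))
T = -4 (T = -2*2 = -4)
B = 96 (B = (2*(-4)*(-1 + 4))*(-4) = (2*(-4)*3)*(-4) = -24*(-4) = 96)
G(u) = 1
G(B)**2 = 1**2 = 1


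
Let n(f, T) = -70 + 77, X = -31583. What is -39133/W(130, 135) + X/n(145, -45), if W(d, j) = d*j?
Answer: -554555581/122850 ≈ -4514.1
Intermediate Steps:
n(f, T) = 7
-39133/W(130, 135) + X/n(145, -45) = -39133/(130*135) - 31583/7 = -39133/17550 - 31583*⅐ = -39133*1/17550 - 31583/7 = -39133/17550 - 31583/7 = -554555581/122850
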